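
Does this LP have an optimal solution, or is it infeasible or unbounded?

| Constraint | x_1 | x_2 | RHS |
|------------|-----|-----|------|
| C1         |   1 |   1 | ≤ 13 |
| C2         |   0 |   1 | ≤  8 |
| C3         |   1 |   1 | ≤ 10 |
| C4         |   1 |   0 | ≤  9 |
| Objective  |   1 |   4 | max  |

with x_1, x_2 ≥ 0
The point (2, 8) satisfies every constraint, so the LP is feasible; the constraints give x_1 ≤ 9 and x_2 ≤ 8, which with x_1, x_2 ≥ 0 keep the feasible region inside a bounded box. A feasible, bounded LP attains a finite optimum at a vertex.

The LP has an optimal solution: (2, 8) with z = 34.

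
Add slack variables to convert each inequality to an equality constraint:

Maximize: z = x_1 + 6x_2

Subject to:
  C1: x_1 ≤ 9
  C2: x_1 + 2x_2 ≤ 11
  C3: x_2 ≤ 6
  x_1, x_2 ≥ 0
max z = x_1 + 6x_2

s.t.
  x_1 + s1 = 9
  x_1 + 2x_2 + s2 = 11
  x_2 + s3 = 6
  x_1, x_2, s1, s2, s3 ≥ 0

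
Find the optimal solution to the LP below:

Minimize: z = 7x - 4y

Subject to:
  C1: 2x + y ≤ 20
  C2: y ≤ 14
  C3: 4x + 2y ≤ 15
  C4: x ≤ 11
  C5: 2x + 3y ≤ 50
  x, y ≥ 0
Each vertex is the intersection of two constraint boundaries that also satisfies all remaining constraints:
  x = 0 and y = 0 → (0, 0)
  4x + 2y = 15 and y = 0 → (3.75, 0)
  4x + 2y = 15 and x = 0 → (0, 7.5)

Evaluating z = 7x - 4y at each vertex:
  (0, 0): z = 0
  (3.75, 0): z = 26.25
  (0, 7.5): z = -30

The minimum is at (0, 7.5) with z = -30.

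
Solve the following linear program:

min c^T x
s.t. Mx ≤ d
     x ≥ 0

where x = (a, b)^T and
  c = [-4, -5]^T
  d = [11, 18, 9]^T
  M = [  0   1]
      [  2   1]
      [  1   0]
Each vertex is the intersection of two constraint boundaries that also satisfies all remaining constraints:
  a = 0 and b = 0 → (0, 0)
  2a + b = 18 and a = 9 → (9, 0)
  b = 11 and 2a + b = 18 → (3.5, 11)
  b = 11 and a = 0 → (0, 11)

Evaluating z = -4a - 5b at each vertex:
  (0, 0): z = 0
  (9, 0): z = -36
  (3.5, 11): z = -69
  (0, 11): z = -55

The minimum is at (3.5, 11) with z = -69.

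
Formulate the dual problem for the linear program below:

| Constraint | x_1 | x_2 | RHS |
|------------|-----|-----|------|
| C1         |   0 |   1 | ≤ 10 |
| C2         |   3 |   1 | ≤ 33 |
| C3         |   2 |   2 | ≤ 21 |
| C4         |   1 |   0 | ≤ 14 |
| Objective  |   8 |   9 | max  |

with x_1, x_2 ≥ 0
Minimize: z = 10y1 + 33y2 + 21y3 + 14y4

Subject to:
  C1: -3y2 - 2y3 - y4 ≤ -8
  C2: -y1 - y2 - 2y3 ≤ -9
  y1, y2, y3, y4 ≥ 0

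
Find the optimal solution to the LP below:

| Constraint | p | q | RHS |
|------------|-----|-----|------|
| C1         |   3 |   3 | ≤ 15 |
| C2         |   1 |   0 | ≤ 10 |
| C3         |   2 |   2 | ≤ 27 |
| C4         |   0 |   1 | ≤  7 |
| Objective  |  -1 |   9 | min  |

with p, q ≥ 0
Each vertex is the intersection of two constraint boundaries that also satisfies all remaining constraints:
  p = 0 and q = 0 → (0, 0)
  3p + 3q = 15 and q = 0 → (5, 0)
  3p + 3q = 15 and p = 0 → (0, 5)

Evaluating z = -p + 9q at each vertex:
  (0, 0): z = 0
  (5, 0): z = -5
  (0, 5): z = 45

The minimum is at (5, 0) with z = -5.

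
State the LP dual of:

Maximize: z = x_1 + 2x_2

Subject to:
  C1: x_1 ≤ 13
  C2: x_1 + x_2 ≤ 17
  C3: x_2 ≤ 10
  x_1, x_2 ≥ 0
Minimize: z = 13y1 + 17y2 + 10y3

Subject to:
  C1: -y1 - y2 ≤ -1
  C2: -y2 - y3 ≤ -2
  y1, y2, y3 ≥ 0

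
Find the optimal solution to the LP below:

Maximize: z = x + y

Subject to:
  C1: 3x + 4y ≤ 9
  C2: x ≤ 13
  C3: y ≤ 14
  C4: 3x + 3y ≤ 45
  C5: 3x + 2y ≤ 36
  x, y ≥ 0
Each vertex is the intersection of two constraint boundaries that also satisfies all remaining constraints:
  x = 0 and y = 0 → (0, 0)
  3x + 4y = 9 and y = 0 → (3, 0)
  3x + 4y = 9 and x = 0 → (0, 2.25)

Evaluating z = x + y at each vertex:
  (0, 0): z = 0
  (3, 0): z = 3
  (0, 2.25): z = 2.25

The maximum is at (3, 0) with z = 3.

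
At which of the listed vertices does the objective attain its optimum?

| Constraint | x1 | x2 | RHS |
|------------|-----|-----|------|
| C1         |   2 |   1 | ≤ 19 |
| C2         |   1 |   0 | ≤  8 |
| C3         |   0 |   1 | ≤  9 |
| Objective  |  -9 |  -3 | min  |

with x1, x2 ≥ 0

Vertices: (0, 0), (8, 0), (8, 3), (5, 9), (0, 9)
Evaluating z = -9x1 - 3x2 at each vertex:
  (0, 0): z = 0
  (8, 0): z = -72
  (8, 3): z = -81
  (5, 9): z = -72
  (0, 9): z = -27

The smallest value is z = -81, attained at (8, 3).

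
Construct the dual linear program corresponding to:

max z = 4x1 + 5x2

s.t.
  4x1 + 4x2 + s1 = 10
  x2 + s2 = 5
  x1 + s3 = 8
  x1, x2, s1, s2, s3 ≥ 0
Minimize: z = 10y1 + 5y2 + 8y3

Subject to:
  C1: -4y1 - y3 ≤ -4
  C2: -4y1 - y2 ≤ -5
  y1, y2, y3 ≥ 0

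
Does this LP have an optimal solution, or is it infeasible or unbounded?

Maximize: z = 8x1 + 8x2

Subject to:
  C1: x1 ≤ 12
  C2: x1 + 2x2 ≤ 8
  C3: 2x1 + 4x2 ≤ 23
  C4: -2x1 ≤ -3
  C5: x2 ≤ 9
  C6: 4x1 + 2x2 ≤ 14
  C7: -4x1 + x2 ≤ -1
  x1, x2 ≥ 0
The point (2, 3) satisfies every constraint, so the LP is feasible; the constraints give x1 ≤ 12 and x2 ≤ 9, which with x1, x2 ≥ 0 keep the feasible region inside a bounded box. A feasible, bounded LP attains a finite optimum at a vertex.

Evaluating z = 8x1 + 8x2 at each vertex:
  (1.5, 0): z = 12
  (3.5, 0): z = 28
  (2, 3): z = 40
  (1.5, 3.25): z = 38

Feasible with finite optimum z* = 40 at (2, 3).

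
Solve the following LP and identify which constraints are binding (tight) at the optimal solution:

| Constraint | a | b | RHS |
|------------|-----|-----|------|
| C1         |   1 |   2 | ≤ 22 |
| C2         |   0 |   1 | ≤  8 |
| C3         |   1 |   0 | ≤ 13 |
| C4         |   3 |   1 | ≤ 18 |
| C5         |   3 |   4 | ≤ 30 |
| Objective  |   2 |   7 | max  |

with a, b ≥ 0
Optimal: a = 0, b = 7.5
Slack at optimum:
  C1: slack = 7
  C2: slack = 0.5
  C3: slack = 13
  C4: slack = 10.5
  C5: slack = 0 (binding)
  a ≥ 0: a = 0 (binding)
  b ≥ 0: b = 7.5
Binding constraints: C5, a ≥ 0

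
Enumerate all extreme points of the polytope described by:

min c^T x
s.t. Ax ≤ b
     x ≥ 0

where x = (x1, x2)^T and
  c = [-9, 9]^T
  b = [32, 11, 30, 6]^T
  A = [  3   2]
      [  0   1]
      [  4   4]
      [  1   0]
Each vertex is the intersection of two constraint boundaries that also satisfies all remaining constraints:
  x1 = 0 and x2 = 0 → (0, 0)
  x1 = 6 and x2 = 0 → (6, 0)
  4x1 + 4x2 = 30 and x1 = 6 → (6, 1.5)
  4x1 + 4x2 = 30 and x1 = 0 → (0, 7.5)

Vertices: (0, 0), (6, 0), (6, 1.5), (0, 7.5)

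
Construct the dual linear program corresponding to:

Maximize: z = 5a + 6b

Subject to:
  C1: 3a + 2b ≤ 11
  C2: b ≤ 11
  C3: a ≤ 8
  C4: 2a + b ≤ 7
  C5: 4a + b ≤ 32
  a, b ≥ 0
Minimize: z = 11y1 + 11y2 + 8y3 + 7y4 + 32y5

Subject to:
  C1: -3y1 - y3 - 2y4 - 4y5 ≤ -5
  C2: -2y1 - y2 - y4 - y5 ≤ -6
  y1, y2, y3, y4, y5 ≥ 0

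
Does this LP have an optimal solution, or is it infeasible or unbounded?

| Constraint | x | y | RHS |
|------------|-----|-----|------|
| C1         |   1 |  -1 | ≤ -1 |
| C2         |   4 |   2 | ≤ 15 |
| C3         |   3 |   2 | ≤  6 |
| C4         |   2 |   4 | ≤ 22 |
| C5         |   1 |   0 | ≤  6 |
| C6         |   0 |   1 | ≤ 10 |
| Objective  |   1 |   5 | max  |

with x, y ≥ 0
The point (0, 3) satisfies every constraint, so the LP is feasible; the constraints give x ≤ 6 and y ≤ 10, which with x, y ≥ 0 keep the feasible region inside a bounded box. A feasible, bounded LP attains a finite optimum at a vertex.

Evaluating z = x + 5y at each vertex:
  (0, 1): z = 5
  (0.8, 1.8): z = 9.8
  (0, 3): z = 15

Bounded optimum: z* = 15 at (0, 3).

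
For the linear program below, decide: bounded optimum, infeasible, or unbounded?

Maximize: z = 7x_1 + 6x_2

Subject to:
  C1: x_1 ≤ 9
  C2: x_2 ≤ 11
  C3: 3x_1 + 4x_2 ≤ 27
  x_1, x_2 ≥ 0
The point (9, 0) satisfies every constraint, so the LP is feasible; the constraints give x_1 ≤ 9 and x_2 ≤ 11, which with x_1, x_2 ≥ 0 keep the feasible region inside a bounded box. A feasible, bounded LP attains a finite optimum at a vertex.

Evaluating z = 7x_1 + 6x_2 at each vertex:
  (0, 0): z = 0
  (9, 0): z = 63
  (0, 6.75): z = 40.5

Feasible with finite optimum z* = 63 at (9, 0).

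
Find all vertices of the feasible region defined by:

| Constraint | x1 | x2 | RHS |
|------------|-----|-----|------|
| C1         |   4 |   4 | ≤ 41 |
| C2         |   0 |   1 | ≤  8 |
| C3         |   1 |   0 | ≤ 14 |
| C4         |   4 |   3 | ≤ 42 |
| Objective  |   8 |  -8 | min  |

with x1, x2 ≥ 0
Each vertex is the intersection of two constraint boundaries that also satisfies all remaining constraints:
  x1 = 0 and x2 = 0 → (0, 0)
  4x1 + 4x2 = 41 and x2 = 0 → (10.25, 0)
  4x1 + 4x2 = 41 and x2 = 8 → (2.25, 8)
  x2 = 8 and x1 = 0 → (0, 8)

Vertices: (0, 0), (10.25, 0), (2.25, 8), (0, 8)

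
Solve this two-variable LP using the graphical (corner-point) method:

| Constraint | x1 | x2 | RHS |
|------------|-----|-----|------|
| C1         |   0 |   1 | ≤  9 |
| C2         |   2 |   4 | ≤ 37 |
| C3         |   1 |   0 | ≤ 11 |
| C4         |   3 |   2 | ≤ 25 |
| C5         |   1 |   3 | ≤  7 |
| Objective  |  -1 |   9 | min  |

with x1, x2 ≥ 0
x1 = 7, x2 = 0, z = -7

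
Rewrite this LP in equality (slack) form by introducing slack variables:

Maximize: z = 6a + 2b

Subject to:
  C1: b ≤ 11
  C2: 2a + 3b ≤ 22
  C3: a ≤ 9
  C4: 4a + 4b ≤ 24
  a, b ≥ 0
max z = 6a + 2b

s.t.
  b + s1 = 11
  2a + 3b + s2 = 22
  a + s3 = 9
  4a + 4b + s4 = 24
  a, b, s1, s2, s3, s4 ≥ 0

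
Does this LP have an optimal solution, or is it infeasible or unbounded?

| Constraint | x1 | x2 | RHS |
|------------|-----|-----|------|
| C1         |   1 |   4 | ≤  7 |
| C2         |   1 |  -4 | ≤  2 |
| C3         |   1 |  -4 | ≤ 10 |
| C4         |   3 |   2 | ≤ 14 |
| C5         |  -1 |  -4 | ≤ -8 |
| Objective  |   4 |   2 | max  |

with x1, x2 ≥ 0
C1 requires x1 + 4x2 ≤ 7, while C5 (-x1 - 4x2 ≤ -8) is equivalent to x1 + 4x2 ≥ 8. Together they would need 8 ≤ x1 + 4x2 ≤ 7, which is impossible since 8 > 7. No point satisfies all constraints.

The feasible region is empty; the LP is infeasible.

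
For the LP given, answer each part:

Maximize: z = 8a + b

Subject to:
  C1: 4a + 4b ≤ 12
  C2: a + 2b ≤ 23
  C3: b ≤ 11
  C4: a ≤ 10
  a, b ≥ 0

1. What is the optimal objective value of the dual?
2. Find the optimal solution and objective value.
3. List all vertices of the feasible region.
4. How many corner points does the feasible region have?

1. 24 (by strong duality, equal to the primal optimum)
2. a = 3, b = 0, z = 24
3. (0, 0), (3, 0), (0, 3)
4. 3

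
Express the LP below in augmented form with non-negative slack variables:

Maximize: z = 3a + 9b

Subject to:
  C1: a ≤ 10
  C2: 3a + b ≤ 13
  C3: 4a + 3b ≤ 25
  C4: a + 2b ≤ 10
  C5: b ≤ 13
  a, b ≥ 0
max z = 3a + 9b

s.t.
  a + s1 = 10
  3a + b + s2 = 13
  4a + 3b + s3 = 25
  a + 2b + s4 = 10
  b + s5 = 13
  a, b, s1, s2, s3, s4, s5 ≥ 0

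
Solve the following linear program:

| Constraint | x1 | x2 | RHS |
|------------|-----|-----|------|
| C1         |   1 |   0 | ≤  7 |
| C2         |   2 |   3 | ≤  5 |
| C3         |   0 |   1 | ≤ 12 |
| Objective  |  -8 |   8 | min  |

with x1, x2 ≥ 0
x1 = 2.5, x2 = 0, z = -20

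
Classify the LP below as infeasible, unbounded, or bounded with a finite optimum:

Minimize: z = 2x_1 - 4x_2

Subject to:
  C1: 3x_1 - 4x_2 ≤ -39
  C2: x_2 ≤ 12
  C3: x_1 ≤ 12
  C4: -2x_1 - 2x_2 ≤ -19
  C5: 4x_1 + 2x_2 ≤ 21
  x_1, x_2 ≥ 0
The point (0, 10.5) satisfies every constraint, so the LP is feasible; the constraints give x_1 ≤ 12 and x_2 ≤ 12, which with x_1, x_2 ≥ 0 keep the feasible region inside a bounded box. A feasible, bounded LP attains a finite optimum at a vertex.

Bounded optimum: z* = -42 at (0, 10.5).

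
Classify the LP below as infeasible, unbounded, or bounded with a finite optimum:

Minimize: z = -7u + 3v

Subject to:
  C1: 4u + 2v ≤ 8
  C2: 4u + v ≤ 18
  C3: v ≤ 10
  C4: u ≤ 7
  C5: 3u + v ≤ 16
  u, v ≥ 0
The point (2, 0) satisfies every constraint, so the LP is feasible; the constraints give u ≤ 7 and v ≤ 10, which with u, v ≥ 0 keep the feasible region inside a bounded box. A feasible, bounded LP attains a finite optimum at a vertex.

Bounded optimum: z* = -14 at (2, 0).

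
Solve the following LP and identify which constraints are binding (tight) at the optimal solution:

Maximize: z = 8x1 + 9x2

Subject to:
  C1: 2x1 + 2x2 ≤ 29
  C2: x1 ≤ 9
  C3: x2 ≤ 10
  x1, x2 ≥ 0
Optimal: x1 = 4.5, x2 = 10
Binding: C1, C3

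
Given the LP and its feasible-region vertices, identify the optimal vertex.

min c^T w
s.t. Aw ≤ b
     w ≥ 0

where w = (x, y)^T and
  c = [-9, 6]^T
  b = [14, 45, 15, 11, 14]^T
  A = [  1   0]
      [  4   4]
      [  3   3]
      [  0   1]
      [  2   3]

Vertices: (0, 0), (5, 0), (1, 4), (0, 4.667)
Evaluating z = -9x + 6y at each vertex:
  (0, 0): z = 0
  (5, 0): z = -45
  (1, 4): z = 15
  (0, 4.667): z = 28

The smallest value is z = -45, attained at (5, 0).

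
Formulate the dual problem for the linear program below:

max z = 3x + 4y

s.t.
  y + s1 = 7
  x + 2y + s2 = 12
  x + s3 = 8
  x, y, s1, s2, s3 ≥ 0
Minimize: z = 7y1 + 12y2 + 8y3

Subject to:
  C1: -y2 - y3 ≤ -3
  C2: -y1 - 2y2 ≤ -4
  y1, y2, y3 ≥ 0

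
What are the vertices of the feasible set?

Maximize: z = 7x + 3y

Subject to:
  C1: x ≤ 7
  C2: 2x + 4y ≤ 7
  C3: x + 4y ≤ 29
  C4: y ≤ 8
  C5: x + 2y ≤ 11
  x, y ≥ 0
Each vertex is the intersection of two constraint boundaries that also satisfies all remaining constraints:
  x = 0 and y = 0 → (0, 0)
  2x + 4y = 7 and y = 0 → (3.5, 0)
  2x + 4y = 7 and x = 0 → (0, 1.75)

Vertices: (0, 0), (3.5, 0), (0, 1.75)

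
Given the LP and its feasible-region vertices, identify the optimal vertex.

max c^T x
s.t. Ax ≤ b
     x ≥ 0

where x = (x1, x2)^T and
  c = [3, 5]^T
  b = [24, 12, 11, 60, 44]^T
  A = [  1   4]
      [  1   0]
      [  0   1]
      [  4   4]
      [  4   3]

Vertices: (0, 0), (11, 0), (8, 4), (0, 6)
(8, 4) with z = 44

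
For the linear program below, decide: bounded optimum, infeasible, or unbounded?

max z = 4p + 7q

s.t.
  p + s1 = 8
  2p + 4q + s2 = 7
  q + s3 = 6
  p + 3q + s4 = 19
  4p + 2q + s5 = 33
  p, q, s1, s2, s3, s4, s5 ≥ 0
The point (3.5, 0) satisfies every constraint, so the LP is feasible; the constraints give p ≤ 8 and q ≤ 6, which with p, q ≥ 0 keep the feasible region inside a bounded box. A feasible, bounded LP attains a finite optimum at a vertex.

Feasible with finite optimum z* = 14 at (3.5, 0).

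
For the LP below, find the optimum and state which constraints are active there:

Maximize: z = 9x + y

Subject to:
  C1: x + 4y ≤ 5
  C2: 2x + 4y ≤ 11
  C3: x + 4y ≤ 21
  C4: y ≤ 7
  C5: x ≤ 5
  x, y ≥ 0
Optimal: x = 5, y = 0
Slack at optimum:
  C1: slack = 0 (binding)
  C2: slack = 1
  C3: slack = 16
  C4: slack = 7
  C5: slack = 0 (binding)
  x ≥ 0: x = 5
  y ≥ 0: y = 0 (binding)
Binding constraints: C1, C5, y ≥ 0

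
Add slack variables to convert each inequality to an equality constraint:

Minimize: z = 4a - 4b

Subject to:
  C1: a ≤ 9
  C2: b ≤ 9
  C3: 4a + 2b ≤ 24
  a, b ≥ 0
min z = 4a - 4b

s.t.
  a + s1 = 9
  b + s2 = 9
  4a + 2b + s3 = 24
  a, b, s1, s2, s3 ≥ 0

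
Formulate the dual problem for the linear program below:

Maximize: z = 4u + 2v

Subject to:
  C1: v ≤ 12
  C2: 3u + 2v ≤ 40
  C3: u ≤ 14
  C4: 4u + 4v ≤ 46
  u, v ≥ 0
Minimize: z = 12y1 + 40y2 + 14y3 + 46y4

Subject to:
  C1: -3y2 - y3 - 4y4 ≤ -4
  C2: -y1 - 2y2 - 4y4 ≤ -2
  y1, y2, y3, y4 ≥ 0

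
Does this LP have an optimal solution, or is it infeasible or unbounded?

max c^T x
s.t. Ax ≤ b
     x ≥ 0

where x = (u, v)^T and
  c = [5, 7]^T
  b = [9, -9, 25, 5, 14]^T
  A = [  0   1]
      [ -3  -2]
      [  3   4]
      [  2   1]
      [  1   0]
The point (0, 5) satisfies every constraint, so the LP is feasible; the constraints give u ≤ 14 and v ≤ 9, which with u, v ≥ 0 keep the feasible region inside a bounded box. A feasible, bounded LP attains a finite optimum at a vertex.

Evaluating z = 5u + 7v at each vertex:
  (1, 3): z = 26
  (0, 5): z = 35
  (0, 4.5): z = 31.5

Bounded optimum: z* = 35 at (0, 5).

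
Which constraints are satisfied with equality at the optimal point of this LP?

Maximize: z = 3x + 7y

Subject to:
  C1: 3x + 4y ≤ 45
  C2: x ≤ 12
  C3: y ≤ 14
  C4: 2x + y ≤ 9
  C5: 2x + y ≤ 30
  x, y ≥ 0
Optimal: x = 0, y = 9
Slack at optimum:
  C1: slack = 9
  C2: slack = 12
  C3: slack = 5
  C4: slack = 0 (binding)
  C5: slack = 21
  x ≥ 0: x = 0 (binding)
  y ≥ 0: y = 9
Binding constraints: C4, x ≥ 0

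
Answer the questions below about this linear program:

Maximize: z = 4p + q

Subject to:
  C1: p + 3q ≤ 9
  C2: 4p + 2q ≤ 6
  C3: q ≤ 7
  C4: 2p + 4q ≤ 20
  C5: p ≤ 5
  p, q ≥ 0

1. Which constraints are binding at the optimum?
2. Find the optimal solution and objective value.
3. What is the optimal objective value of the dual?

1. C2, q ≥ 0
2. p = 1.5, q = 0, z = 6
3. 6 (by strong duality, equal to the primal optimum)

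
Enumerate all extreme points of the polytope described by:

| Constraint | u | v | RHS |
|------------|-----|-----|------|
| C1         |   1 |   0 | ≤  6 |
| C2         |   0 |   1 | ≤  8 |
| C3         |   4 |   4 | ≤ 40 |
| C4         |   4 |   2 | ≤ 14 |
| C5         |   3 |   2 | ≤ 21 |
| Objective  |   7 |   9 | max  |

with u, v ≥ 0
Each vertex is the intersection of two constraint boundaries that also satisfies all remaining constraints:
  u = 0 and v = 0 → (0, 0)
  4u + 2v = 14 and v = 0 → (3.5, 0)
  4u + 2v = 14 and u = 0 → (0, 7)

Vertices: (0, 0), (3.5, 0), (0, 7)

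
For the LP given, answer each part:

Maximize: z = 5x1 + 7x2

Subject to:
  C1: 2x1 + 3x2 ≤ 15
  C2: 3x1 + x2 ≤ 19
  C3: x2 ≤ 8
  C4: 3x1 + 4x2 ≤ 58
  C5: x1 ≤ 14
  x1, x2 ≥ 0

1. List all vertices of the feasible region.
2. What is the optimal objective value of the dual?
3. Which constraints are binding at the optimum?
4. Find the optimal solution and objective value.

1. (0, 0), (6.333, 0), (6, 1), (0, 5)
2. 37 (by strong duality, equal to the primal optimum)
3. C1, C2
4. x1 = 6, x2 = 1, z = 37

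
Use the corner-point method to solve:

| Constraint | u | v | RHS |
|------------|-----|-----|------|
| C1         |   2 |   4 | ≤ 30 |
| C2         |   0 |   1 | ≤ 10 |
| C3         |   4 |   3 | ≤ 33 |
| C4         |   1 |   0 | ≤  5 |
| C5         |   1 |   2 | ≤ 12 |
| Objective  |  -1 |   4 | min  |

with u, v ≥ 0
u = 5, v = 0, z = -5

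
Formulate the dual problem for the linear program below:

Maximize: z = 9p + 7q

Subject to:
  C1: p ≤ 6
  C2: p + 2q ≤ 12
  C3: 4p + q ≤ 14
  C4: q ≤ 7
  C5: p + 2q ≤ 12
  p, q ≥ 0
Minimize: z = 6y1 + 12y2 + 14y3 + 7y4 + 12y5

Subject to:
  C1: -y1 - y2 - 4y3 - y5 ≤ -9
  C2: -2y2 - y3 - y4 - 2y5 ≤ -7
  y1, y2, y3, y4, y5 ≥ 0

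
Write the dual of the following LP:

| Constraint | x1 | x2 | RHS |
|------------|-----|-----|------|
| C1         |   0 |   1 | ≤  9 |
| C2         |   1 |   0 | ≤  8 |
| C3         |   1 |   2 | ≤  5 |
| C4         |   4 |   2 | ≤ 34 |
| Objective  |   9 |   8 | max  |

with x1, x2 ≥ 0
Minimize: z = 9y1 + 8y2 + 5y3 + 34y4

Subject to:
  C1: -y2 - y3 - 4y4 ≤ -9
  C2: -y1 - 2y3 - 2y4 ≤ -8
  y1, y2, y3, y4 ≥ 0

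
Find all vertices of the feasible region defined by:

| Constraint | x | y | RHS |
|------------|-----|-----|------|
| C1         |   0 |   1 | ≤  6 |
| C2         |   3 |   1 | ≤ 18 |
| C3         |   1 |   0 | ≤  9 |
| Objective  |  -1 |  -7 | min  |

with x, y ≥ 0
Each vertex is the intersection of two constraint boundaries that also satisfies all remaining constraints:
  x = 0 and y = 0 → (0, 0)
  3x + y = 18 and y = 0 → (6, 0)
  y = 6 and 3x + y = 18 → (4, 6)
  y = 6 and x = 0 → (0, 6)

Vertices: (0, 0), (6, 0), (4, 6), (0, 6)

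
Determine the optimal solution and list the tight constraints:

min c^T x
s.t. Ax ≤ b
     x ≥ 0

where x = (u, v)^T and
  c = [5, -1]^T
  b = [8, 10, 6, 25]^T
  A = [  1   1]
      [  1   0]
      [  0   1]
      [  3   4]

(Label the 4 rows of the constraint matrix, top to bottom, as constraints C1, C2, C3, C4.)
Optimal: u = 0, v = 6
Slack at optimum:
  C1: slack = 2
  C2: slack = 10
  C3: slack = 0 (binding)
  C4: slack = 1
  u ≥ 0: u = 0 (binding)
  v ≥ 0: v = 6
Binding constraints: C3, u ≥ 0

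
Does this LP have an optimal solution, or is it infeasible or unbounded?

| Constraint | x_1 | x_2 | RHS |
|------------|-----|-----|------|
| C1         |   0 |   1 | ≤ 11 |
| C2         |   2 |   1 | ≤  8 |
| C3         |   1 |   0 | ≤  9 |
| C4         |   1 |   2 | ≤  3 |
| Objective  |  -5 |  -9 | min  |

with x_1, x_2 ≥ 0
The point (3, 0) satisfies every constraint, so the LP is feasible; the constraints give x_1 ≤ 9 and x_2 ≤ 11, which with x_1, x_2 ≥ 0 keep the feasible region inside a bounded box. A feasible, bounded LP attains a finite optimum at a vertex.

Evaluating z = -5x_1 - 9x_2 at each vertex:
  (0, 0): z = 0
  (3, 0): z = -15
  (0, 1.5): z = -13.5

The LP has an optimal solution: (3, 0) with z = -15.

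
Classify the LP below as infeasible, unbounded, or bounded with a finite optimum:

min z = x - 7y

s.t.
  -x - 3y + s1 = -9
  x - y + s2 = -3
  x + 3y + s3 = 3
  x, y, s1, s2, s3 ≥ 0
The row x + 3y + s3 = 3 with s3 ≥ 0 requires x + 3y ≤ 3, while the row -x - 3y + s1 = -9 with s1 ≥ 0 is equivalent to x + 3y ≥ 9. Together they would need 9 ≤ x + 3y ≤ 3, which is impossible since 9 > 3. No point satisfies all constraints.

Infeasible — the constraint set is empty.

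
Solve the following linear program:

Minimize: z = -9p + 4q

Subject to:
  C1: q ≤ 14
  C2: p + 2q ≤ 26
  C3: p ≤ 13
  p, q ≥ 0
Each vertex is the intersection of two constraint boundaries that also satisfies all remaining constraints:
  p = 0 and q = 0 → (0, 0)
  p = 13 and q = 0 → (13, 0)
  p + 2q = 26 and p = 13 → (13, 6.5)
  p + 2q = 26 and p = 0 → (0, 13)

Evaluating z = -9p + 4q at each vertex:
  (0, 0): z = 0
  (13, 0): z = -117
  (13, 6.5): z = -91
  (0, 13): z = 52

The minimum is at (13, 0) with z = -117.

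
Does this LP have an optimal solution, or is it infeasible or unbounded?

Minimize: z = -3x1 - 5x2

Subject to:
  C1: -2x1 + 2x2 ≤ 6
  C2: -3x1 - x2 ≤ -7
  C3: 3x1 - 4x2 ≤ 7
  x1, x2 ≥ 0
Feasible point: (2, 1) satisfies every constraint, so the LP is feasible.
Direction d = (1, 1): for each constraint row a, a·d ≤ 0 —
  (-2)(1) + (2)(1) = 0 ≤ 0
  (-3)(1) + (-1)(1) = -4 ≤ 0
  (3)(1) + (-4)(1) = -1 ≤ 0
and d ≥ 0, so (2, 1) + t·d stays feasible for every t ≥ 0. Along this ray z = -3x1 - 5x2 changes by -8 per unit t, so z → −∞.

The LP is unbounded; z can be made arbitrarily small.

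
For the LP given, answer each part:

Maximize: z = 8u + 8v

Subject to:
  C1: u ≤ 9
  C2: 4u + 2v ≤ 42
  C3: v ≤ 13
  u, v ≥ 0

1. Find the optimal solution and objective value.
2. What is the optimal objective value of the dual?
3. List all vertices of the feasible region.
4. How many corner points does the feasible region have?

1. u = 4, v = 13, z = 136
2. 136 (by strong duality, equal to the primal optimum)
3. (0, 0), (9, 0), (9, 3), (4, 13), (0, 13)
4. 5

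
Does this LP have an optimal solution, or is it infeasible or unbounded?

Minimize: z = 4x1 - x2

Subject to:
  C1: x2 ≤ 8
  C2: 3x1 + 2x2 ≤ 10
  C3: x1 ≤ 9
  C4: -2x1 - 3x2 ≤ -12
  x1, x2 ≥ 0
The point (0, 5) satisfies every constraint, so the LP is feasible; the constraints give x1 ≤ 9 and x2 ≤ 8, which with x1, x2 ≥ 0 keep the feasible region inside a bounded box. A feasible, bounded LP attains a finite optimum at a vertex.

Evaluating z = 4x1 - x2 at each vertex:
  (0, 4): z = -4
  (1.2, 3.2): z = 1.6
  (0, 5): z = -5

Bounded optimum: z* = -5 at (0, 5).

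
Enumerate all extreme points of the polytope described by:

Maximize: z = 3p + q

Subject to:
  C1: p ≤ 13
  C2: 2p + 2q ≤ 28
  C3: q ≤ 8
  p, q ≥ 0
Each vertex is the intersection of two constraint boundaries that also satisfies all remaining constraints:
  p = 0 and q = 0 → (0, 0)
  p = 13 and q = 0 → (13, 0)
  p = 13 and 2p + 2q = 28 → (13, 1)
  2p + 2q = 28 and q = 8 → (6, 8)
  q = 8 and p = 0 → (0, 8)

Vertices: (0, 0), (13, 0), (13, 1), (6, 8), (0, 8)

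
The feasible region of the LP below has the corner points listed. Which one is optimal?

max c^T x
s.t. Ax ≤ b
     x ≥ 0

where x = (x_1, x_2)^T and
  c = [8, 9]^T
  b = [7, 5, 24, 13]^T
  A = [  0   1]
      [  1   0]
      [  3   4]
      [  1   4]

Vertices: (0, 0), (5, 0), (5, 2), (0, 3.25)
Evaluating z = 8x_1 + 9x_2 at each vertex:
  (0, 0): z = 0
  (5, 0): z = 40
  (5, 2): z = 58
  (0, 3.25): z = 29.25

The largest value is z = 58, attained at (5, 2).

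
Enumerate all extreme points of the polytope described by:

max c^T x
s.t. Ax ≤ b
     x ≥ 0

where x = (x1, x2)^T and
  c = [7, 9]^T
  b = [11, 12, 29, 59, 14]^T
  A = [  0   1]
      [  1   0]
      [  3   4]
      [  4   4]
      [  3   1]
Each vertex is the intersection of two constraint boundaries that also satisfies all remaining constraints:
  x1 = 0 and x2 = 0 → (0, 0)
  3x1 + x2 = 14 and x2 = 0 → (4.667, 0)
  3x1 + 4x2 = 29 and 3x1 + x2 = 14 → (3, 5)
  3x1 + 4x2 = 29 and x1 = 0 → (0, 7.25)

Vertices: (0, 0), (4.667, 0), (3, 5), (0, 7.25)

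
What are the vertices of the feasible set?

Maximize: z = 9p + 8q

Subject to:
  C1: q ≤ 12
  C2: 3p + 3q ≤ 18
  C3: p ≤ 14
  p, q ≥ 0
Each vertex is the intersection of two constraint boundaries that also satisfies all remaining constraints:
  p = 0 and q = 0 → (0, 0)
  3p + 3q = 18 and q = 0 → (6, 0)
  3p + 3q = 18 and p = 0 → (0, 6)

Vertices: (0, 0), (6, 0), (0, 6)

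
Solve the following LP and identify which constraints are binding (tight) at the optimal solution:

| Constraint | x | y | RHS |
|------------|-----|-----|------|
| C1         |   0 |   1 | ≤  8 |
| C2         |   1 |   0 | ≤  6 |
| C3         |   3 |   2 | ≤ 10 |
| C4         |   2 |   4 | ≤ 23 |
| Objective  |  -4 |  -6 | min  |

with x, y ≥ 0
Optimal: x = 0, y = 5
Binding: C3, x ≥ 0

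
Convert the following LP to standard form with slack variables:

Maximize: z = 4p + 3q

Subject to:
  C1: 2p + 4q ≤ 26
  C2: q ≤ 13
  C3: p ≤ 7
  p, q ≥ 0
max z = 4p + 3q

s.t.
  2p + 4q + s1 = 26
  q + s2 = 13
  p + s3 = 7
  p, q, s1, s2, s3 ≥ 0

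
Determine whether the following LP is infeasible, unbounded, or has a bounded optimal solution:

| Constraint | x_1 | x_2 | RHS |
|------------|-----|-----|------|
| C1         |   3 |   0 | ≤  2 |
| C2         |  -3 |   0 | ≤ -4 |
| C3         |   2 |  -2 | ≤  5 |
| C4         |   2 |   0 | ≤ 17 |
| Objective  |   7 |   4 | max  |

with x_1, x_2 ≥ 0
C1 requires 3x_1 ≤ 2, while C2 (-3x_1 ≤ -4) is equivalent to 3x_1 ≥ 4. Together they would need 4 ≤ 3x_1 ≤ 2, which is impossible since 4 > 2. No point satisfies all constraints.

Infeasible — the constraint set is empty.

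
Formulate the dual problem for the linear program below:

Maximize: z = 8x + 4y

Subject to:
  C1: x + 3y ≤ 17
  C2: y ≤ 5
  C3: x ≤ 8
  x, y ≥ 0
Minimize: z = 17y1 + 5y2 + 8y3

Subject to:
  C1: -y1 - y3 ≤ -8
  C2: -3y1 - y2 ≤ -4
  y1, y2, y3 ≥ 0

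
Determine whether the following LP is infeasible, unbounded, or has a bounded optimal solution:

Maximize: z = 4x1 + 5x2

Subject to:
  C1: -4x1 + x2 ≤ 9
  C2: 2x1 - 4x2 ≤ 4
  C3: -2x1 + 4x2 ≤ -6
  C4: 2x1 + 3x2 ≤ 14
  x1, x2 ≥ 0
C2 requires 2x1 - 4x2 ≤ 4, while C3 (-2x1 + 4x2 ≤ -6) is equivalent to 2x1 - 4x2 ≥ 6. Together they would need 6 ≤ 2x1 - 4x2 ≤ 4, which is impossible since 6 > 4. No point satisfies all constraints.

Infeasible: no point satisfies all constraints simultaneously.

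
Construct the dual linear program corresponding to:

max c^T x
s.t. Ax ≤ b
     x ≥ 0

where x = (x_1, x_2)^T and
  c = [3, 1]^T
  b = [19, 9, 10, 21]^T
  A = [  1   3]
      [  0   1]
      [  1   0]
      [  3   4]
Minimize: z = 19y1 + 9y2 + 10y3 + 21y4

Subject to:
  C1: -y1 - y3 - 3y4 ≤ -3
  C2: -3y1 - y2 - 4y4 ≤ -1
  y1, y2, y3, y4 ≥ 0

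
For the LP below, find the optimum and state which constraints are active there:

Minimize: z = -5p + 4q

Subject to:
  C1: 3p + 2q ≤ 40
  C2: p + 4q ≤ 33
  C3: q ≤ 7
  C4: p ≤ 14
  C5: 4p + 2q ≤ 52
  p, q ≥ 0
Optimal: p = 13, q = 0
Binding: C5, q ≥ 0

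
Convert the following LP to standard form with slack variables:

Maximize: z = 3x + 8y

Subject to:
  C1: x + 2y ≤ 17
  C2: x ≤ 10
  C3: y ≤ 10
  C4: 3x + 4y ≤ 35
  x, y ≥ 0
max z = 3x + 8y

s.t.
  x + 2y + s1 = 17
  x + s2 = 10
  y + s3 = 10
  3x + 4y + s4 = 35
  x, y, s1, s2, s3, s4 ≥ 0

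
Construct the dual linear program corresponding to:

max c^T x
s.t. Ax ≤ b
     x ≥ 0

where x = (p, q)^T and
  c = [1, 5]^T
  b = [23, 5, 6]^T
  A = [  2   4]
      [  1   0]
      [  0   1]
Minimize: z = 23y1 + 5y2 + 6y3

Subject to:
  C1: -2y1 - y2 ≤ -1
  C2: -4y1 - y3 ≤ -5
  y1, y2, y3 ≥ 0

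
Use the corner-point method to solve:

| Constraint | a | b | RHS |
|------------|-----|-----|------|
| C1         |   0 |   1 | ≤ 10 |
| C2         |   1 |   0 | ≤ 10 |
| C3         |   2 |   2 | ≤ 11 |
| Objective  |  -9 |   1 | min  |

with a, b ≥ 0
a = 5.5, b = 0, z = -49.5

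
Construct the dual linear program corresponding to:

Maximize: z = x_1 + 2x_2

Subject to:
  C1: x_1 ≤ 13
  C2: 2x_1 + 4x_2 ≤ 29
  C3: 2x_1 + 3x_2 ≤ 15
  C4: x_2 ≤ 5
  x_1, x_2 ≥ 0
Minimize: z = 13y1 + 29y2 + 15y3 + 5y4

Subject to:
  C1: -y1 - 2y2 - 2y3 ≤ -1
  C2: -4y2 - 3y3 - y4 ≤ -2
  y1, y2, y3, y4 ≥ 0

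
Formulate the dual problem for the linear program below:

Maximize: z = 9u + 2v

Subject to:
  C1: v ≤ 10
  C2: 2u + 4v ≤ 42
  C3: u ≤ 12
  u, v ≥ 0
Minimize: z = 10y1 + 42y2 + 12y3

Subject to:
  C1: -2y2 - y3 ≤ -9
  C2: -y1 - 4y2 ≤ -2
  y1, y2, y3 ≥ 0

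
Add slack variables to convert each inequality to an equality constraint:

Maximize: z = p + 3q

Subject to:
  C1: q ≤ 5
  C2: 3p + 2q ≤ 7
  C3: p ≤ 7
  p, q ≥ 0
max z = p + 3q

s.t.
  q + s1 = 5
  3p + 2q + s2 = 7
  p + s3 = 7
  p, q, s1, s2, s3 ≥ 0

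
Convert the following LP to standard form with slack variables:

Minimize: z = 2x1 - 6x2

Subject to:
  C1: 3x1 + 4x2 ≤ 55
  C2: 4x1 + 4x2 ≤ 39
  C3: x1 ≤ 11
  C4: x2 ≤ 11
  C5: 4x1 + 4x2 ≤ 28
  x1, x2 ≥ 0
min z = 2x1 - 6x2

s.t.
  3x1 + 4x2 + s1 = 55
  4x1 + 4x2 + s2 = 39
  x1 + s3 = 11
  x2 + s4 = 11
  4x1 + 4x2 + s5 = 28
  x1, x2, s1, s2, s3, s4, s5 ≥ 0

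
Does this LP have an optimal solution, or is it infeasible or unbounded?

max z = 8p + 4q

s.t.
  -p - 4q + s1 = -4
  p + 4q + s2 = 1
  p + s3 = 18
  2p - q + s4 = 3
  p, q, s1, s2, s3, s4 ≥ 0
The row p + 4q + s2 = 1 with s2 ≥ 0 requires p + 4q ≤ 1, while the row -p - 4q + s1 = -4 with s1 ≥ 0 is equivalent to p + 4q ≥ 4. Together they would need 4 ≤ p + 4q ≤ 1, which is impossible since 4 > 1. No point satisfies all constraints.

Infeasible: no point satisfies all constraints simultaneously.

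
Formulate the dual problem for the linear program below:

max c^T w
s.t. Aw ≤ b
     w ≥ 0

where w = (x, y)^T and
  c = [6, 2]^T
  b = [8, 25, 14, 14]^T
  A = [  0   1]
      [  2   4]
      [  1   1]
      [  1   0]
Minimize: z = 8y1 + 25y2 + 14y3 + 14y4

Subject to:
  C1: -2y2 - y3 - y4 ≤ -6
  C2: -y1 - 4y2 - y3 ≤ -2
  y1, y2, y3, y4 ≥ 0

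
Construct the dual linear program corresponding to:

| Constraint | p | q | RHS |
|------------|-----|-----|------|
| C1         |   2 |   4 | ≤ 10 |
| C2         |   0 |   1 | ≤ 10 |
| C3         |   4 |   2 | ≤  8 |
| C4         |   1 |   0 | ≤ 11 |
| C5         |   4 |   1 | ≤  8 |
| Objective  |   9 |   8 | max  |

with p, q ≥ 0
Minimize: z = 10y1 + 10y2 + 8y3 + 11y4 + 8y5

Subject to:
  C1: -2y1 - 4y3 - y4 - 4y5 ≤ -9
  C2: -4y1 - y2 - 2y3 - y5 ≤ -8
  y1, y2, y3, y4, y5 ≥ 0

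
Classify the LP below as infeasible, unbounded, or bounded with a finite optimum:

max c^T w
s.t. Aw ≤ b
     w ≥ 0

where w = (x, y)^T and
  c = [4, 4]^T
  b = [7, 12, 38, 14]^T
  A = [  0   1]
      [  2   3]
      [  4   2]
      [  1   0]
The point (6, 0) satisfies every constraint, so the LP is feasible; the constraints give x ≤ 14 and y ≤ 7, which with x, y ≥ 0 keep the feasible region inside a bounded box. A feasible, bounded LP attains a finite optimum at a vertex.

Evaluating z = 4x + 4y at each vertex:
  (0, 0): z = 0
  (6, 0): z = 24
  (0, 4): z = 16

Feasible with finite optimum z* = 24 at (6, 0).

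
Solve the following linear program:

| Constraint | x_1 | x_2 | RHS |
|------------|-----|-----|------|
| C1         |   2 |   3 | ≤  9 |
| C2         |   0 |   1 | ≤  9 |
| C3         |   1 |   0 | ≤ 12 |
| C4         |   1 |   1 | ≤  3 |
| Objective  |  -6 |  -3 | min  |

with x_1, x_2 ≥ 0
x_1 = 3, x_2 = 0, z = -18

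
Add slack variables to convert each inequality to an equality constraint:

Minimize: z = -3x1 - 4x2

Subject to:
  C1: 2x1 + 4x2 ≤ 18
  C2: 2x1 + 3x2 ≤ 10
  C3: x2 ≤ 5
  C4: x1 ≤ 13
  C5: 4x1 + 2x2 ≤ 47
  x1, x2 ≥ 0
min z = -3x1 - 4x2

s.t.
  2x1 + 4x2 + s1 = 18
  2x1 + 3x2 + s2 = 10
  x2 + s3 = 5
  x1 + s4 = 13
  4x1 + 2x2 + s5 = 47
  x1, x2, s1, s2, s3, s4, s5 ≥ 0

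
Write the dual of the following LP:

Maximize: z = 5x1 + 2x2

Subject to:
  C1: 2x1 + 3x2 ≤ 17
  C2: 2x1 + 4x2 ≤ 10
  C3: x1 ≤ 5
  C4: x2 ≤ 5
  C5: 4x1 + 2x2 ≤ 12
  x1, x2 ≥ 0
Minimize: z = 17y1 + 10y2 + 5y3 + 5y4 + 12y5

Subject to:
  C1: -2y1 - 2y2 - y3 - 4y5 ≤ -5
  C2: -3y1 - 4y2 - y4 - 2y5 ≤ -2
  y1, y2, y3, y4, y5 ≥ 0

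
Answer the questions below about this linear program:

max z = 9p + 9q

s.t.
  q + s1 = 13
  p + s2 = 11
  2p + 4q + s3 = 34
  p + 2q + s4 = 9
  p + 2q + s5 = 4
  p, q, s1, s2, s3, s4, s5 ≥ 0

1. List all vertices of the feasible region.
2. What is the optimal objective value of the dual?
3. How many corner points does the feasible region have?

1. (0, 0), (4, 0), (0, 2)
2. 36 (by strong duality, equal to the primal optimum)
3. 3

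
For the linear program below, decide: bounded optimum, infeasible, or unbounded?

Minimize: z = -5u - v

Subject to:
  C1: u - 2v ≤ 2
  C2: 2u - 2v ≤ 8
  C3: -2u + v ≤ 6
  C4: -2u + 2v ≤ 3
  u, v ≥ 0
Feasible point: (0, 0) satisfies every constraint, so the LP is feasible.
Direction d = (1, 1): for each constraint row a, a·d ≤ 0 —
  (1)(1) + (-2)(1) = -1 ≤ 0
  (2)(1) + (-2)(1) = 0 ≤ 0
  (-2)(1) + (1)(1) = -1 ≤ 0
  (-2)(1) + (2)(1) = 0 ≤ 0
and d ≥ 0, so (0, 0) + t·d stays feasible for every t ≥ 0. Along this ray z = -5u - v changes by -6 per unit t, so z → −∞.

Unbounded: there is a feasible ray along which z → −∞.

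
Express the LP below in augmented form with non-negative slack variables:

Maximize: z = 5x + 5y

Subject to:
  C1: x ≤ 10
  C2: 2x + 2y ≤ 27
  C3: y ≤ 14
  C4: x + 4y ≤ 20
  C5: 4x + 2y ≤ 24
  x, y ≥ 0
max z = 5x + 5y

s.t.
  x + s1 = 10
  2x + 2y + s2 = 27
  y + s3 = 14
  x + 4y + s4 = 20
  4x + 2y + s5 = 24
  x, y, s1, s2, s3, s4, s5 ≥ 0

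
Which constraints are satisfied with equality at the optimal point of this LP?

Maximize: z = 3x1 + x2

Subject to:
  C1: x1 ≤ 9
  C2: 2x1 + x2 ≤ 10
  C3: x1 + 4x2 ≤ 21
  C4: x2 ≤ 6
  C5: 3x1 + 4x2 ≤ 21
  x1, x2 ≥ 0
Optimal: x1 = 5, x2 = 0
Binding: C2, x2 ≥ 0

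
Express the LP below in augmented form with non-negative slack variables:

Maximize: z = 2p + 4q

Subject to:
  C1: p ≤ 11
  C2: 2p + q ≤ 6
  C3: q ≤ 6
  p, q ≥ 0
max z = 2p + 4q

s.t.
  p + s1 = 11
  2p + q + s2 = 6
  q + s3 = 6
  p, q, s1, s2, s3 ≥ 0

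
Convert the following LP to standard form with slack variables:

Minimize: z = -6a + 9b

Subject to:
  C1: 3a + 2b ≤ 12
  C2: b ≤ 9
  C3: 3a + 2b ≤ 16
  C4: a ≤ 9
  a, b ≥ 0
min z = -6a + 9b

s.t.
  3a + 2b + s1 = 12
  b + s2 = 9
  3a + 2b + s3 = 16
  a + s4 = 9
  a, b, s1, s2, s3, s4 ≥ 0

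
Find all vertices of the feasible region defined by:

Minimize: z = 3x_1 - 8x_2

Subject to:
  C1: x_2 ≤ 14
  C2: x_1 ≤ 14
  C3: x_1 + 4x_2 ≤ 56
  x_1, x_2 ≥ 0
Each vertex is the intersection of two constraint boundaries that also satisfies all remaining constraints:
  x_1 = 0 and x_2 = 0 → (0, 0)
  x_1 = 14 and x_2 = 0 → (14, 0)
  x_1 = 14 and x_1 + 4x_2 = 56 → (14, 10.5)
  x_2 = 14 and x_1 + 4x_2 = 56 → (0, 14)

Vertices: (0, 0), (14, 0), (14, 10.5), (0, 14)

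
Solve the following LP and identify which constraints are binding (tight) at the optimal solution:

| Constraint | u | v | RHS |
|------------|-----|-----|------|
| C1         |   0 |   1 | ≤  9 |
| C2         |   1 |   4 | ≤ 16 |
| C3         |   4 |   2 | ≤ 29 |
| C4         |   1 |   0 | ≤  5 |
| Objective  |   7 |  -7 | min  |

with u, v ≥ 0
Optimal: u = 0, v = 4
Binding: C2, u ≥ 0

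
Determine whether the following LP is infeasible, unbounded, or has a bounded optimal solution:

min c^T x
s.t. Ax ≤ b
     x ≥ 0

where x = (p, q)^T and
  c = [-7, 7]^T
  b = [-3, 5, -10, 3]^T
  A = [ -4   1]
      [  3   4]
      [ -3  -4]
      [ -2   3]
One constraint requires 3p + 4q ≤ 5, while the constraint -3p - 4q ≤ -10 is equivalent to 3p + 4q ≥ 10. Together they would need 10 ≤ 3p + 4q ≤ 5, which is impossible since 10 > 5. No point satisfies all constraints.

Infeasible: no point satisfies all constraints simultaneously.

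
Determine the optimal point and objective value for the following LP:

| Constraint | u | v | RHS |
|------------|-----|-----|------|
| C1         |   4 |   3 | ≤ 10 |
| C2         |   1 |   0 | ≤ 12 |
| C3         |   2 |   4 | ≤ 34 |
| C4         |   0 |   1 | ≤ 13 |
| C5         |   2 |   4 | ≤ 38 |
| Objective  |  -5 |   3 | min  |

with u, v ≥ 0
u = 2.5, v = 0, z = -12.5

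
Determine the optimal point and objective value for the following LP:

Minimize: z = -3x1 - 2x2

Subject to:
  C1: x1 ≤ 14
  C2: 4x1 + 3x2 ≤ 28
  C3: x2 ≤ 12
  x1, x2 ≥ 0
Each vertex is the intersection of two constraint boundaries that also satisfies all remaining constraints:
  x1 = 0 and x2 = 0 → (0, 0)
  4x1 + 3x2 = 28 and x2 = 0 → (7, 0)
  4x1 + 3x2 = 28 and x1 = 0 → (0, 9.333)

Evaluating z = -3x1 - 2x2 at each vertex:
  (0, 0): z = 0
  (7, 0): z = -21
  (0, 9.333): z = -18.67

The minimum is at (7, 0) with z = -21.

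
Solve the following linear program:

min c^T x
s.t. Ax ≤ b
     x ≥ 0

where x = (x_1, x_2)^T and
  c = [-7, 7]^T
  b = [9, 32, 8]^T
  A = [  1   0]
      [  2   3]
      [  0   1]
x_1 = 9, x_2 = 0, z = -63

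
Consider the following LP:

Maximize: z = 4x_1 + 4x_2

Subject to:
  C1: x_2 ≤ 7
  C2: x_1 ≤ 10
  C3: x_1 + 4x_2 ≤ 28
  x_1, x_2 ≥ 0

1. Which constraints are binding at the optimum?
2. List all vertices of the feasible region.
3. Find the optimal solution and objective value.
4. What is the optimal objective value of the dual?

1. C2, C3
2. (0, 0), (10, 0), (10, 4.5), (0, 7)
3. x_1 = 10, x_2 = 4.5, z = 58
4. 58 (by strong duality, equal to the primal optimum)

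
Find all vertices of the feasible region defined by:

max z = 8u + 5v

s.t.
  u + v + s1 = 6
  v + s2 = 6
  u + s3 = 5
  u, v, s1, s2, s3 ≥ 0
Each vertex is the intersection of two constraint boundaries that also satisfies all remaining constraints:
  u = 0 and v = 0 → (0, 0)
  u = 5 and v = 0 → (5, 0)
  u + v = 6 and u = 5 → (5, 1)
  u + v = 6 and v = 6 → (0, 6)

Vertices: (0, 0), (5, 0), (5, 1), (0, 6)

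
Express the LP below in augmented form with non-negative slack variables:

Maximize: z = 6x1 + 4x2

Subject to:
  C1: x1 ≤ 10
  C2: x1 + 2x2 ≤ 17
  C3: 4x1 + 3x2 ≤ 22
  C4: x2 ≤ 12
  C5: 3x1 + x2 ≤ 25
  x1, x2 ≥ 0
max z = 6x1 + 4x2

s.t.
  x1 + s1 = 10
  x1 + 2x2 + s2 = 17
  4x1 + 3x2 + s3 = 22
  x2 + s4 = 12
  3x1 + x2 + s5 = 25
  x1, x2, s1, s2, s3, s4, s5 ≥ 0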